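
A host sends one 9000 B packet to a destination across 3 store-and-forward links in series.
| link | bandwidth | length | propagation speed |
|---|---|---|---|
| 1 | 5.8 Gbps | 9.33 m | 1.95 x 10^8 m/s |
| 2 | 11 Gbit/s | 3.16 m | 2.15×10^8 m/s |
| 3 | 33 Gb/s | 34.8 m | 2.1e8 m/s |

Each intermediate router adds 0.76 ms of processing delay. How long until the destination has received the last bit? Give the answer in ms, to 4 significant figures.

1.541 ms

L = 9000 × 8 = 72000 bits.
Transmission delays (L/R per hop): 0.0124138, 0.00654545, 0.00218182 ms; sum = 0.0211411 ms.
Propagation delays (d/s per hop): 4.78462e-05, 1.46977e-05, 0.000165714 ms; sum = 0.000228258 ms.
Processing at 2 router(s): 2 × 0.76 ms = 1.52 ms.
End-to-end = 1.541 ms.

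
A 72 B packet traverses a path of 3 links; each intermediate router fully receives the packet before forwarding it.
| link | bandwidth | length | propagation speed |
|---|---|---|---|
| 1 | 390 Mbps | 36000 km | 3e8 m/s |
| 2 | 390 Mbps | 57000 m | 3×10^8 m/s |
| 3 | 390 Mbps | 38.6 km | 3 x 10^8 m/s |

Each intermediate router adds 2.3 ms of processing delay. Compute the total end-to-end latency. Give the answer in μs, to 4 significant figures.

L = 72 × 8 = 576 bits.
Transmission delay per hop = L/R = 576/390000000 = 1.47692 μs; 3 hops → 4.43077 μs.
Propagation delays (d/s per hop): 120000, 190, 128.667 μs; sum = 120319 μs.
Processing at 2 router(s): 2 × 2.3 ms = 4600 μs.
End-to-end = 124900 μs.

124900 μs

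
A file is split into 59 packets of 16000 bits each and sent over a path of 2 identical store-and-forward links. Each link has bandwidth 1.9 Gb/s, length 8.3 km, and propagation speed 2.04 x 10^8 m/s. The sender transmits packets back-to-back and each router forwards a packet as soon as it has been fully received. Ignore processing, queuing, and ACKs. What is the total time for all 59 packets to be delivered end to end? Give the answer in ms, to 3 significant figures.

Per-hop transmission t_tx = L/R = 16000/1900000000 = 0.00842105 ms.
Per-hop propagation t_prop = 8300/204000000 = 0.0406863 ms.
Pipeline fill: first packet needs 2·t_tx to clear all hops; remaining 58 packets each add one t_tx.
Total = (2+59-1)·t_tx + 2·t_prop = 60·0.00842105 + 2·0.0406863 = 0.587 ms.

0.587 ms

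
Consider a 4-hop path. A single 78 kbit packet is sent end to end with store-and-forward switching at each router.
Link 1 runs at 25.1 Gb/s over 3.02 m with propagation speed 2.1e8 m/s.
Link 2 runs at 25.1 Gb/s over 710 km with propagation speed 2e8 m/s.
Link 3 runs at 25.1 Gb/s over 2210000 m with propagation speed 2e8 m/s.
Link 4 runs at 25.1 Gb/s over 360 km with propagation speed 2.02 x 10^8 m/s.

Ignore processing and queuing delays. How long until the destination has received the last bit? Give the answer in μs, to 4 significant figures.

16390 μs

L = 78000 bits.
Transmission delay per hop = L/R = 78000/25100000000 = 3.10757 μs; 4 hops → 12.4303 μs.
Propagation delays (d/s per hop): 0.014381, 3550, 11050, 1782.18 μs; sum = 16382.2 μs.
End-to-end = 16390 μs.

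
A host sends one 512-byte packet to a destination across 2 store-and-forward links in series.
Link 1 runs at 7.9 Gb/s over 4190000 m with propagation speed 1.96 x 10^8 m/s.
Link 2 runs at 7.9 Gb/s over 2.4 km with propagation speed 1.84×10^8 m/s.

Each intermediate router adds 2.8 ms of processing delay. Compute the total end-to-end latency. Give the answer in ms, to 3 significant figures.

L = 512 × 8 = 4096 bits.
Transmission delay per hop = L/R = 4096/7900000000 = 0.000518481 ms; 2 hops → 0.00103696 ms.
Propagation delays (d/s per hop): 21.3776, 0.0130435 ms; sum = 21.3906 ms.
Processing at 1 router(s): 1 × 2.8 ms = 2.8 ms.
End-to-end = 24.2 ms.

24.2 ms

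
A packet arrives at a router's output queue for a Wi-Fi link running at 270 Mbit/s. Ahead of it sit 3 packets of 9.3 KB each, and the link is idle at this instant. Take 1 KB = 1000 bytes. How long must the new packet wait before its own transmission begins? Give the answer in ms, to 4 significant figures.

Each queued packet: L/R = 74400/270000000 = 0.275556 ms.
3 queued → 0.826667 ms.
Queuing delay = 0.8267 ms.

0.8267 ms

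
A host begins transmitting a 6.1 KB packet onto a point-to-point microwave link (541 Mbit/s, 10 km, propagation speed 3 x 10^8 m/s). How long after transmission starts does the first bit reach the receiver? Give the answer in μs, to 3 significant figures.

33.3 μs

First bit experiences only propagation delay: d/s = 10000/300000000 = 33.3 μs.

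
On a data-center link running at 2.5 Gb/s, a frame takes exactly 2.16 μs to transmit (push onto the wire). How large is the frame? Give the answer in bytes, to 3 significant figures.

L = R × t_tx = 2500000000 b/s × 2.16e-06 s = 5400 bits.
In bytes: 5400 / 8 = 675 bytes.

675 bytes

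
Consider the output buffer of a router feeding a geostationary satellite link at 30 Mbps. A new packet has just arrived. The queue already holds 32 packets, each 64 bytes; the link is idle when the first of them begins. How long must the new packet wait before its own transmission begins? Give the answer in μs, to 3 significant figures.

546 μs

Each queued packet: L/R = 512/30000000 = 17.0667 μs.
32 queued → 546.133 μs.
Queuing delay = 546 μs.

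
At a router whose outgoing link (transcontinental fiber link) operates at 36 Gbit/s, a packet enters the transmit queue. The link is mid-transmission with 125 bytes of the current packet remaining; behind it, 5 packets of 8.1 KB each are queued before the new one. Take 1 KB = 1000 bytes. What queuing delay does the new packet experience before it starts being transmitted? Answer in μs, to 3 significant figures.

Each queued packet: L/R = 64800/36000000000 = 1.8 μs.
5 queued → 9 μs.
Plus remaining 1000 bits of current packet: 0.0277778 μs.
Queuing delay = 9.03 μs.

9.03 μs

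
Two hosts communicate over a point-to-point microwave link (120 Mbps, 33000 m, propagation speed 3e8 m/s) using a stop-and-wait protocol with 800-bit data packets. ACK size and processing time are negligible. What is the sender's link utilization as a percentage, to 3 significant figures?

t_tx = L/R = 800/120000000 = 6.66667e-06 s.
t_prop = 33000/300000000 = 0.00011 s; RTT = 0.00022 s.
Cycle = t_tx + RTT = 0.000226667 s.
Utilization = t_tx / cycle = 6.66667e-06/0.000226667 = 2.94 %.

2.94 %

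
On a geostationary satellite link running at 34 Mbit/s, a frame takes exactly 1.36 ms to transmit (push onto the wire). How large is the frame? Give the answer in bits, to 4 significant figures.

L = R × t_tx = 34000000 b/s × 0.00136 s = 46240 bits.

46240 bits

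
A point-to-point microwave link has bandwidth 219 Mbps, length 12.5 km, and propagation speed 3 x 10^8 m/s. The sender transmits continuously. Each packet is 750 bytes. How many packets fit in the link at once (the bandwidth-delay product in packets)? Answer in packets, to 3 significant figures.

1.52 packets

Propagation delay = 12500 / 300000000 = 4.16667e-05 s.
BDP = R × t_prop = 219000000 × 4.16667e-05 = 9125 bits.
In packets of 6000 bits: 1.52 packets.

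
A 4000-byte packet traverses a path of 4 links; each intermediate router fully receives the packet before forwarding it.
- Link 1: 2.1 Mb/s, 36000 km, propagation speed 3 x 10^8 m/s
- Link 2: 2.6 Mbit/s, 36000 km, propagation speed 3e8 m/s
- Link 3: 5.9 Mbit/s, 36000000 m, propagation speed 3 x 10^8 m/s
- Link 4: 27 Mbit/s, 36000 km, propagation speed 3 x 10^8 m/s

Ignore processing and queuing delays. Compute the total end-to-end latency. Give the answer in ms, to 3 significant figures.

514 ms

L = 4000 × 8 = 32000 bits.
Transmission delays (L/R per hop): 15.2381, 12.3077, 5.42373, 1.18519 ms; sum = 34.1547 ms.
Propagation delays (d/s per hop): 120, 120, 120, 120 ms; sum = 480 ms.
End-to-end = 514 ms.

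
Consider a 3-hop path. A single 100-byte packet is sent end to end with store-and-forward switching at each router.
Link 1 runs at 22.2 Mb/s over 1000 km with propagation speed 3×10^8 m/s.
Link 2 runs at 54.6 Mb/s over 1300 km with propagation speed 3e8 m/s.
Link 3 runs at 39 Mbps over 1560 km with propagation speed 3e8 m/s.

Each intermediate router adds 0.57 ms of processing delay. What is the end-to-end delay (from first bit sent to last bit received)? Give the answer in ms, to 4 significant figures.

14.08 ms

L = 100 × 8 = 800 bits.
Transmission delays (L/R per hop): 0.036036, 0.014652, 0.0205128 ms; sum = 0.0712009 ms.
Propagation delays (d/s per hop): 3.33333, 4.33333, 5.2 ms; sum = 12.8667 ms.
Processing at 2 router(s): 2 × 0.57 ms = 1.14 ms.
End-to-end = 14.08 ms.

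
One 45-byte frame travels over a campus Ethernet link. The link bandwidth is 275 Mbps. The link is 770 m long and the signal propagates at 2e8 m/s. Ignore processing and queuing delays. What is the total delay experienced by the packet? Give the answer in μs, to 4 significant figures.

5.159 μs

L = 45 × 8 = 360 bits.
Transmission delay = L/R = 360 / 275000000 = 1.30909 μs.
Propagation delay = d/s = 770 m / 200000000 m/s = 3.85 μs.
Total = 5.159 μs.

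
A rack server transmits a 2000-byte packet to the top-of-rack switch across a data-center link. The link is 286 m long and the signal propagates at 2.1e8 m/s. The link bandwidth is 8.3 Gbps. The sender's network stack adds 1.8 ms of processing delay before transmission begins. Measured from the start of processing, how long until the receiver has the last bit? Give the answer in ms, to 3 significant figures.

L = 2000 × 8 = 16000 bits.
Transmission delay = L/R = 16000 / 8.3e+09 = 0.00192771 ms.
Propagation delay = d/s = 286 m / 210000000 m/s = 0.0013619 ms.
Plus processing delay 1.8 ms = 1.8 ms.
Total = 1.80 ms.

1.80 ms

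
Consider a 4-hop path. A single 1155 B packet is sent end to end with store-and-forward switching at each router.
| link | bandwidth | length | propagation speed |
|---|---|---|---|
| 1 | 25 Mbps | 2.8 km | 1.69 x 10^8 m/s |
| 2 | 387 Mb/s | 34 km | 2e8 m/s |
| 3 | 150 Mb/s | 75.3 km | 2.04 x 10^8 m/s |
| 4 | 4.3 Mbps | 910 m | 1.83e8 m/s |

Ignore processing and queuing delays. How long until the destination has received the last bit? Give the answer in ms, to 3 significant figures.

3.16 ms

L = 1155 × 8 = 9240 bits.
Transmission delays (L/R per hop): 0.3696, 0.023876, 0.0616, 2.14884 ms; sum = 2.60391 ms.
Propagation delays (d/s per hop): 0.016568, 0.17, 0.369118, 0.00497268 ms; sum = 0.560658 ms.
End-to-end = 3.16 ms.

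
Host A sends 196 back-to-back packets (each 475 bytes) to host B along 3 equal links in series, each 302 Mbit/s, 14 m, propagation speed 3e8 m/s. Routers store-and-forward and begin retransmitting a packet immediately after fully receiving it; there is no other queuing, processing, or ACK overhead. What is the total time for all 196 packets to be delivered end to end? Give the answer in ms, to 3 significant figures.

Per-hop transmission t_tx = L/R = 3800/302000000 = 0.0125828 ms.
Per-hop propagation t_prop = 14/300000000 = 4.66667e-05 ms.
Pipeline fill: first packet needs 3·t_tx to clear all hops; remaining 195 packets each add one t_tx.
Total = (3+196-1)·t_tx + 3·t_prop = 198·0.0125828 + 3·4.66667e-05 = 2.49 ms.

2.49 ms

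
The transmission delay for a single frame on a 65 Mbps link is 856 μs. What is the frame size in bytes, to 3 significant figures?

6960 bytes

L = R × t_tx = 65000000 b/s × 0.000856 s = 55640 bits.
In bytes: 55640 / 8 = 6960 bytes.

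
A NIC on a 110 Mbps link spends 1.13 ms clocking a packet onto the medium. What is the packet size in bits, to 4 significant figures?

L = R × t_tx = 110000000 b/s × 0.00113 s = 124300 bits.

124300 bits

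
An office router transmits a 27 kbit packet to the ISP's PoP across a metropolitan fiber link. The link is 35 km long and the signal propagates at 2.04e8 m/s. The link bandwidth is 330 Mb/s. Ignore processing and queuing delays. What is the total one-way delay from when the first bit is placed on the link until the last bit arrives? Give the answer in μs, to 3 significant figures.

L = 27000 bits.
Transmission delay = L/R = 27000 / 330000000 = 81.8182 μs.
Propagation delay = d/s = 35000 m / 204000000 m/s = 171.569 μs.
Total = 253 μs.

253 μs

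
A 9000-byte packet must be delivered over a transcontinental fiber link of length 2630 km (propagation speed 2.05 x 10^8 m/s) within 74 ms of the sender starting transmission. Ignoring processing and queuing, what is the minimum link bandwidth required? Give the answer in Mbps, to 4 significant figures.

1.177 Mbps

L = 72000 bits.
Propagation delay = 2630000 / 2.05e+08 = 12.8293 ms.
Transmission budget = 74 − 12.8293 = 61.1707 ms.
R ≥ L / t_tx = 72000 bits / 0.0611707 s = 1.177 Mbps.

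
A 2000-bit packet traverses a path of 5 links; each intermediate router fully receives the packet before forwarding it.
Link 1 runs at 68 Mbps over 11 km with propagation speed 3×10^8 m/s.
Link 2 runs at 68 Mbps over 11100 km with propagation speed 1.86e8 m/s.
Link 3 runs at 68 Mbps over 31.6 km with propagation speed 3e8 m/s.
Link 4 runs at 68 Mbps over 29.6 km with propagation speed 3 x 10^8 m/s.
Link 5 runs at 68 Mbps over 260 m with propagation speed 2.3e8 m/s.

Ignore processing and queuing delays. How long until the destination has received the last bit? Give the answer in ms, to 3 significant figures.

Transmission delay per hop = L/R = 2000/68000000 = 0.0294118 ms; 5 hops → 0.147059 ms.
Propagation delays (d/s per hop): 0.0366667, 59.6774, 0.105333, 0.0986667, 0.00113043 ms; sum = 59.9192 ms.
End-to-end = 60.1 ms.

60.1 ms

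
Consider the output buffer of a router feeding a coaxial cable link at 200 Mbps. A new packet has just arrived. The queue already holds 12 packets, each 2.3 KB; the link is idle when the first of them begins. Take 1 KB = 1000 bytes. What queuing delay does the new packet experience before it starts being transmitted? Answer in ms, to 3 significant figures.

1.10 ms

Each queued packet: L/R = 18400/200000000 = 0.092 ms.
12 queued → 1.104 ms.
Queuing delay = 1.10 ms.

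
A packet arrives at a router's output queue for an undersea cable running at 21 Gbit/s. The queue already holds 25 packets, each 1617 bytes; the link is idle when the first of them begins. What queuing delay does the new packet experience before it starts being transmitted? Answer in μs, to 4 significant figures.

Each queued packet: L/R = 12936/21000000000 = 0.616 μs.
25 queued → 15.4 μs.
Queuing delay = 15.40 μs.

15.40 μs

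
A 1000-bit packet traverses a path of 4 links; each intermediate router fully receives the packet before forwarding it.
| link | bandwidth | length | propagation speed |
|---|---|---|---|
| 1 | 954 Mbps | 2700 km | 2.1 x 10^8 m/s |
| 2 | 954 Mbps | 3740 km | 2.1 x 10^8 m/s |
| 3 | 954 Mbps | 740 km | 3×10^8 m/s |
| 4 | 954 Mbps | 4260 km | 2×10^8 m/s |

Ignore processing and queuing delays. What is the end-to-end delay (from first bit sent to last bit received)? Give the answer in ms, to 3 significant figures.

Transmission delay per hop = L/R = 1000/954000000 = 0.00104822 ms; 4 hops → 0.00419287 ms.
Propagation delays (d/s per hop): 12.8571, 17.8095, 2.46667, 21.3 ms; sum = 54.4333 ms.
End-to-end = 54.4 ms.

54.4 ms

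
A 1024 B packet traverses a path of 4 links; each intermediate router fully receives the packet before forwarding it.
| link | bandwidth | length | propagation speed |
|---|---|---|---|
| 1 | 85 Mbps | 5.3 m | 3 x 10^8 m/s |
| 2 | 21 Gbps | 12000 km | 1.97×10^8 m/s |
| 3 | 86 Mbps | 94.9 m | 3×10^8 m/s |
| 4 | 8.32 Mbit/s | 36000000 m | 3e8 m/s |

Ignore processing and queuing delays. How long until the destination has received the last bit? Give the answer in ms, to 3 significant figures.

L = 1024 × 8 = 8192 bits.
Transmission delays (L/R per hop): 0.0963765, 0.000390095, 0.0952558, 0.984615 ms; sum = 1.17664 ms.
Propagation delays (d/s per hop): 1.76667e-05, 60.9137, 0.000316333, 120 ms; sum = 180.914 ms.
End-to-end = 182 ms.

182 ms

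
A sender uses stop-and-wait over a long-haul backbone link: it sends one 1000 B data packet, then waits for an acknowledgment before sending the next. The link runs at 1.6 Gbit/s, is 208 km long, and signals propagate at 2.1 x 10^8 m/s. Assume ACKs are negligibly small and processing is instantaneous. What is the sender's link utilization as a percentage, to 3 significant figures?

0.252 %

t_tx = L/R = 8000/1600000000 = 5e-06 s.
t_prop = 208000/210000000 = 0.000990476 s; RTT = 0.00198095 s.
Cycle = t_tx + RTT = 0.00198595 s.
Utilization = t_tx / cycle = 5e-06/0.00198595 = 0.252 %.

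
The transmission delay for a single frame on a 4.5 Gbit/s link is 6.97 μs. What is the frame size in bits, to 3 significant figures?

31400 bits

L = R × t_tx = 4500000000 b/s × 6.97e-06 s = 31365 bits.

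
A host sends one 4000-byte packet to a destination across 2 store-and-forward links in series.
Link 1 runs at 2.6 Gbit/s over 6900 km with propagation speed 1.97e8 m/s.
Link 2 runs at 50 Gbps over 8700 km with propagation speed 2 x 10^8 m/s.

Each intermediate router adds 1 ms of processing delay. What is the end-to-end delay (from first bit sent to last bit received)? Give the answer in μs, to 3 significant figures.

79500 μs

L = 4000 × 8 = 32000 bits.
Transmission delays (L/R per hop): 12.3077, 0.64 μs; sum = 12.9477 μs.
Propagation delays (d/s per hop): 35025.4, 43500 μs; sum = 78525.4 μs.
Processing at 1 router(s): 1 × 1 ms = 1000 μs.
End-to-end = 79500 μs.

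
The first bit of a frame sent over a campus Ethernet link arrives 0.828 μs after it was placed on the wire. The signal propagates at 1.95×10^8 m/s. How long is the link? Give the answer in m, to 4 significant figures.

d = s × t_prop = 195000000 × 8.28e-07 = 161.5 m.

161.5 m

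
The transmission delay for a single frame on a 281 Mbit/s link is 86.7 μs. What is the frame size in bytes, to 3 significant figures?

3050 bytes

L = R × t_tx = 281000000 b/s × 8.67e-05 s = 24362.7 bits.
In bytes: 24362.7 / 8 = 3050 bytes.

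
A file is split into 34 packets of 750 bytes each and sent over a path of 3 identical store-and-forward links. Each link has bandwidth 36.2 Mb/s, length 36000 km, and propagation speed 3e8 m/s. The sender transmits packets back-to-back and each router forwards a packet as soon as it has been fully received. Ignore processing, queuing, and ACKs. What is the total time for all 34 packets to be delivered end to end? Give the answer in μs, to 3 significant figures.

Per-hop transmission t_tx = L/R = 6000/36200000 = 165.746 μs.
Per-hop propagation t_prop = 36000000/300000000 = 120000 μs.
Pipeline fill: first packet needs 3·t_tx to clear all hops; remaining 33 packets each add one t_tx.
Total = (3+34-1)·t_tx + 3·t_prop = 36·165.746 + 3·120000 = 366000 μs.

366000 μs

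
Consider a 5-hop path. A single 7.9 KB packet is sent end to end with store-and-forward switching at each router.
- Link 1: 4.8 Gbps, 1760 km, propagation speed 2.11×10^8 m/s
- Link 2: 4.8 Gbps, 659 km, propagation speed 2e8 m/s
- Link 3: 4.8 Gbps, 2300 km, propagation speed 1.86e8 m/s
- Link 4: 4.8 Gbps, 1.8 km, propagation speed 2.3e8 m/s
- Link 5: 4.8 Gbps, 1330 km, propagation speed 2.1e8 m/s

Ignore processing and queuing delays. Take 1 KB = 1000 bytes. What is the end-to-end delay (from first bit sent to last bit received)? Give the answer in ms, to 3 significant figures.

L = 63200 bits.
Transmission delay per hop = L/R = 63200/4800000000 = 0.0131667 ms; 5 hops → 0.0658333 ms.
Propagation delays (d/s per hop): 8.34123, 3.295, 12.3656, 0.00782609, 6.33333 ms; sum = 30.343 ms.
End-to-end = 30.4 ms.

30.4 ms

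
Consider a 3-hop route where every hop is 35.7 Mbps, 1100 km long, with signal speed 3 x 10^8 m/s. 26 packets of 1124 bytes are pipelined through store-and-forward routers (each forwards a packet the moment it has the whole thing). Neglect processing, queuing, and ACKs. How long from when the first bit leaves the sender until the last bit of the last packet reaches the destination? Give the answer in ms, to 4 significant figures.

Per-hop transmission t_tx = L/R = 8992/35700000 = 0.251877 ms.
Per-hop propagation t_prop = 1100000/300000000 = 3.66667 ms.
Pipeline fill: first packet needs 3·t_tx to clear all hops; remaining 25 packets each add one t_tx.
Total = (3+26-1)·t_tx + 3·t_prop = 28·0.251877 + 3·3.66667 = 18.05 ms.

18.05 ms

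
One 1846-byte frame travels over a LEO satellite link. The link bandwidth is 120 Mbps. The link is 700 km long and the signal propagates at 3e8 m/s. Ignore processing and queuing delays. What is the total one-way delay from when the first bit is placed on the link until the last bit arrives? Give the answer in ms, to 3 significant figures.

L = 1846 × 8 = 14768 bits.
Transmission delay = L/R = 14768 / 120000000 = 0.123067 ms.
Propagation delay = d/s = 700000 m / 300000000 m/s = 2.33333 ms.
Total = 2.46 ms.

2.46 ms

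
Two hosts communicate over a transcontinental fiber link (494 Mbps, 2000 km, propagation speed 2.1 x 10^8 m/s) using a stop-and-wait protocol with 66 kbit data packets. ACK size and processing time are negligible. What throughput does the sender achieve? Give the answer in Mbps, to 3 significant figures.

t_tx = L/R = 66000/494000000 = 0.000133603 s.
t_prop = 2000000/210000000 = 0.00952381 s; RTT = 0.0190476 s.
Cycle = t_tx + RTT = 0.0191812 s.
Throughput = L / cycle = 66000 / 0.0191812 = 3.44 Mbps.

3.44 Mbps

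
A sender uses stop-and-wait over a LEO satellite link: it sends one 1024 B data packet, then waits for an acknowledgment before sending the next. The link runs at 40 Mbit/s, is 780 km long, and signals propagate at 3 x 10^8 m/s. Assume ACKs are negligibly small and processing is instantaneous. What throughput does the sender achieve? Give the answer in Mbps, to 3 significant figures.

t_tx = L/R = 8192/40000000 = 0.0002048 s.
t_prop = 780000/300000000 = 0.0026 s; RTT = 0.0052 s.
Cycle = t_tx + RTT = 0.0054048 s.
Throughput = L / cycle = 8192 / 0.0054048 = 1.52 Mbps.

1.52 Mbps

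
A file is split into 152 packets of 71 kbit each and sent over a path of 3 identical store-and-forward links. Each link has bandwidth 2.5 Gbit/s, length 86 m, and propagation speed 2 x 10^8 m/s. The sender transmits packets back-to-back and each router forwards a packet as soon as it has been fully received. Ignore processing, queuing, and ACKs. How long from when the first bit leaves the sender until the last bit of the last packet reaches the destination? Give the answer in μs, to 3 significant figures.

Per-hop transmission t_tx = L/R = 71000/2500000000 = 28.4 μs.
Per-hop propagation t_prop = 86/200000000 = 0.43 μs.
Pipeline fill: first packet needs 3·t_tx to clear all hops; remaining 151 packets each add one t_tx.
Total = (3+152-1)·t_tx + 3·t_prop = 154·28.4 + 3·0.43 = 4370 μs.

4370 μs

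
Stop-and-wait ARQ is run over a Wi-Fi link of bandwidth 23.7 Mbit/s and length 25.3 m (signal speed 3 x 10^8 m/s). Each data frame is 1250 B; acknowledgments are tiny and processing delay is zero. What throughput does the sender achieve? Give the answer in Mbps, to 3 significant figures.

t_tx = L/R = 10000/23700000 = 0.000421941 s.
t_prop = 25.3/300000000 = 8.43333e-08 s; RTT = 1.68667e-07 s.
Cycle = t_tx + RTT = 0.00042211 s.
Throughput = L / cycle = 10000 / 0.00042211 = 23.7 Mbps.

23.7 Mbps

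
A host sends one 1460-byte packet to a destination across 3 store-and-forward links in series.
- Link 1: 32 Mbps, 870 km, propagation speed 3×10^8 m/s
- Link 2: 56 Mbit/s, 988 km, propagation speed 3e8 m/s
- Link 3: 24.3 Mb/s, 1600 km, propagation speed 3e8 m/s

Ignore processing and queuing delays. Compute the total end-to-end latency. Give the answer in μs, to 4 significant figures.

12580 μs

L = 1460 × 8 = 11680 bits.
Transmission delays (L/R per hop): 365, 208.571, 480.658 μs; sum = 1054.23 μs.
Propagation delays (d/s per hop): 2900, 3293.33, 5333.33 μs; sum = 11526.7 μs.
End-to-end = 12580 μs.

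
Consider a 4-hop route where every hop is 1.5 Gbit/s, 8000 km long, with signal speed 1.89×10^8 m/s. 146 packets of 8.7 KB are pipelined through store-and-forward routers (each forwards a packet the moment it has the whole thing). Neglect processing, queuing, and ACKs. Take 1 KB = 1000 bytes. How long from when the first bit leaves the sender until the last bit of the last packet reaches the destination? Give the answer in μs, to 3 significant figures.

Per-hop transmission t_tx = L/R = 69600/1500000000 = 46.4 μs.
Per-hop propagation t_prop = 8000000/189000000 = 42328 μs.
Pipeline fill: first packet needs 4·t_tx to clear all hops; remaining 145 packets each add one t_tx.
Total = (4+146-1)·t_tx + 4·t_prop = 149·46.4 + 4·42328 = 176000 μs.

176000 μs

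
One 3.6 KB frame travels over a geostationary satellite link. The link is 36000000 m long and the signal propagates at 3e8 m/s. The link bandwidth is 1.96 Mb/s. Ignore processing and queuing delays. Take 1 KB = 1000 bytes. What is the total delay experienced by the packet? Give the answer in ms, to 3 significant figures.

L = 28800 bits.
Transmission delay = L/R = 28800 / 1960000 = 14.6939 ms.
Propagation delay = d/s = 36000000 m / 300000000 m/s = 120 ms.
Total = 135 ms.

135 ms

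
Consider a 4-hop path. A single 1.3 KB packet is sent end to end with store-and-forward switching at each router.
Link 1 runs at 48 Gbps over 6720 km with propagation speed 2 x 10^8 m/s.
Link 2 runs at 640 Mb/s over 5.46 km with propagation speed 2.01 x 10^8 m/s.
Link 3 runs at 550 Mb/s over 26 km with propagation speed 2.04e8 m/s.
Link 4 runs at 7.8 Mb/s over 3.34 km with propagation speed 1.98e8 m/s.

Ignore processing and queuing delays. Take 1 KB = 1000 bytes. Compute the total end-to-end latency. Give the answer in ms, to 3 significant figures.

35.1 ms

L = 10400 bits.
Transmission delays (L/R per hop): 0.000216667, 0.01625, 0.0189091, 1.33333 ms; sum = 1.36871 ms.
Propagation delays (d/s per hop): 33.6, 0.0271642, 0.127451, 0.0168687 ms; sum = 33.7715 ms.
End-to-end = 35.1 ms.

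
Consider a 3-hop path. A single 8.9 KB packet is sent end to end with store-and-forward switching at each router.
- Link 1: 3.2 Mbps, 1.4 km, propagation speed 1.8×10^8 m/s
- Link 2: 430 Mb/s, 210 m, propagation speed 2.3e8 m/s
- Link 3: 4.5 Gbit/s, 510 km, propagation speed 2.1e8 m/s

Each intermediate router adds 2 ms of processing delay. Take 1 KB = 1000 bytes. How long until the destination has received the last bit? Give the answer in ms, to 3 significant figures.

L = 71200 bits.
Transmission delays (L/R per hop): 22.25, 0.165581, 0.0158222 ms; sum = 22.4314 ms.
Propagation delays (d/s per hop): 0.00777778, 0.000913043, 2.42857 ms; sum = 2.43726 ms.
Processing at 2 router(s): 2 × 2 ms = 4 ms.
End-to-end = 28.9 ms.

28.9 ms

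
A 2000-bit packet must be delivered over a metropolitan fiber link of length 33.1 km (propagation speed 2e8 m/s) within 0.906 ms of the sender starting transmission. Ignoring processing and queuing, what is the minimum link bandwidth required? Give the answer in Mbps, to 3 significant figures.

Propagation delay = 33100 / 200000000 = 0.1655 ms.
Transmission budget = 0.906 − 0.1655 = 0.7405 ms.
R ≥ L / t_tx = 2000 bits / 0.0007405 s = 2.70 Mbps.

2.70 Mbps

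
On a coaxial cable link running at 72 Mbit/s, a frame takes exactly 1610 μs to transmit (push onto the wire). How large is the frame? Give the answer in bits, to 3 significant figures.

L = R × t_tx = 72000000 b/s × 0.00161 s = 115920 bits.

116000 bits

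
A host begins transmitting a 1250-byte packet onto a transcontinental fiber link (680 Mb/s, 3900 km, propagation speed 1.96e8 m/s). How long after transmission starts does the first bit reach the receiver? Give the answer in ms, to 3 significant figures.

19.9 ms

First bit experiences only propagation delay: d/s = 3900000/196000000 = 19.9 ms.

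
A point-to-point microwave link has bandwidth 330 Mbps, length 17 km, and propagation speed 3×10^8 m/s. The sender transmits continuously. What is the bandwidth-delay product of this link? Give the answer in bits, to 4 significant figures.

Propagation delay = 17000 / 300000000 = 5.66667e-05 s.
BDP = R × t_prop = 330000000 × 5.66667e-05 = 18700 bits.

18700 bits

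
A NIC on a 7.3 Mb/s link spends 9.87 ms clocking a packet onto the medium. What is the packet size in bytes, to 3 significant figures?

L = R × t_tx = 7300000 b/s × 0.00987 s = 72051 bits.
In bytes: 72051 / 8 = 9010 bytes.

9010 bytes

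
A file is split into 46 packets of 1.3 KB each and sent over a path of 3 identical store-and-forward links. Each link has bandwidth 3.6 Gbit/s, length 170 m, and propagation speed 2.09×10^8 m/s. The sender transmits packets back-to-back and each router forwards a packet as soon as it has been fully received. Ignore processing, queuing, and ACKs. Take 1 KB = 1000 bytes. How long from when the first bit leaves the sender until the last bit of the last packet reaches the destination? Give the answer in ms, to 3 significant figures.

Per-hop transmission t_tx = L/R = 10400/3600000000 = 0.00288889 ms.
Per-hop propagation t_prop = 170/209000000 = 0.000813397 ms.
Pipeline fill: first packet needs 3·t_tx to clear all hops; remaining 45 packets each add one t_tx.
Total = (3+46-1)·t_tx + 3·t_prop = 48·0.00288889 + 3·0.000813397 = 0.141 ms.

0.141 ms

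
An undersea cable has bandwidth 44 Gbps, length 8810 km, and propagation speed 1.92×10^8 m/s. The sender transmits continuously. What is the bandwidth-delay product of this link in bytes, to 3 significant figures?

252000000 bytes

Propagation delay = 8810000 / 192000000 = 0.0458854 s.
BDP = R × t_prop = 44000000000 × 0.0458854 = 2018960000 bits.
In bytes: 2018960000/8 = 252000000 bytes.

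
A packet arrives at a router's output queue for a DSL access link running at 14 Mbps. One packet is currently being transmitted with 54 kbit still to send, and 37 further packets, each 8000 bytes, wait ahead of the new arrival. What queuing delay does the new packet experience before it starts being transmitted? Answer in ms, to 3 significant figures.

Each queued packet: L/R = 64000/14000000 = 4.57143 ms.
37 queued → 169.143 ms.
Plus remaining 54000 bits of current packet: 3.85714 ms.
Queuing delay = 173 ms.

173 ms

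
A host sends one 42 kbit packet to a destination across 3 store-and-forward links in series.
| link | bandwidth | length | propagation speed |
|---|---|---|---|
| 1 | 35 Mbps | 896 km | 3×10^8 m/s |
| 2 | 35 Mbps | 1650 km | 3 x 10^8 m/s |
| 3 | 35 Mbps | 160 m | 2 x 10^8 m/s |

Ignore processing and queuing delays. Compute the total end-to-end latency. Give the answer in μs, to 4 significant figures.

L = 42000 bits.
Transmission delay per hop = L/R = 42000/35000000 = 1200 μs; 3 hops → 3600 μs.
Propagation delays (d/s per hop): 2986.67, 5500, 0.8 μs; sum = 8487.47 μs.
End-to-end = 12090 μs.

12090 μs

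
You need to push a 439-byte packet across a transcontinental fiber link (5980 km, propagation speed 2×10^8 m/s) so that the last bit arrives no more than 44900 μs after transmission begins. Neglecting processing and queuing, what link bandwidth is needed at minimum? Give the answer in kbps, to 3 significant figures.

L = 3512 bits.
Propagation delay = 5980000 / 200000000 = 29900 μs.
Transmission budget = 44900 − 29900 = 15000 μs.
R ≥ L / t_tx = 3512 bits / 0.015 s = 234 kbps.

234 kbps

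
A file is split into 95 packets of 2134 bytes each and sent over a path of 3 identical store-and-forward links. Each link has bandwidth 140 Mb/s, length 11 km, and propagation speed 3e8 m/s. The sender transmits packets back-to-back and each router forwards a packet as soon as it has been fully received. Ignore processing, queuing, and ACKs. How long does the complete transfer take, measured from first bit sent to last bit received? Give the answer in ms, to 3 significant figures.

Per-hop transmission t_tx = L/R = 17072/140000000 = 0.121943 ms.
Per-hop propagation t_prop = 11000/300000000 = 0.0366667 ms.
Pipeline fill: first packet needs 3·t_tx to clear all hops; remaining 94 packets each add one t_tx.
Total = (3+95-1)·t_tx + 3·t_prop = 97·0.121943 + 3·0.0366667 = 11.9 ms.

11.9 ms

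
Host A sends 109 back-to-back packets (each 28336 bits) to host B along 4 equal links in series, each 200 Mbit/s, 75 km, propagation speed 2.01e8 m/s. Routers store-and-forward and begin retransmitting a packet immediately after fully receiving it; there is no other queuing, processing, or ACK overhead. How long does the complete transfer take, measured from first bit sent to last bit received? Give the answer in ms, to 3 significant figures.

17.4 ms

Per-hop transmission t_tx = L/R = 28336/200000000 = 0.14168 ms.
Per-hop propagation t_prop = 75000/2.01e+08 = 0.373134 ms.
Pipeline fill: first packet needs 4·t_tx to clear all hops; remaining 108 packets each add one t_tx.
Total = (4+109-1)·t_tx + 4·t_prop = 112·0.14168 + 4·0.373134 = 17.4 ms.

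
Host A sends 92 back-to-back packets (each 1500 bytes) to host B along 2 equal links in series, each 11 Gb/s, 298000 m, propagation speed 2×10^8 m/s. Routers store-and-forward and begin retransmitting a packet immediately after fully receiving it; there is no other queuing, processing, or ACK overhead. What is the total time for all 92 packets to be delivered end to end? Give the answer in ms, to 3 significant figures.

Per-hop transmission t_tx = L/R = 12000/11000000000 = 0.00109091 ms.
Per-hop propagation t_prop = 298000/200000000 = 1.49 ms.
Pipeline fill: first packet needs 2·t_tx to clear all hops; remaining 91 packets each add one t_tx.
Total = (2+92-1)·t_tx + 2·t_prop = 93·0.00109091 + 2·1.49 = 3.08 ms.

3.08 ms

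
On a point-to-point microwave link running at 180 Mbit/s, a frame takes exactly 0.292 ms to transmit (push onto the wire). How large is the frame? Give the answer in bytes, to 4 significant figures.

L = R × t_tx = 180000000 b/s × 0.000292 s = 52560 bits.
In bytes: 52560 / 8 = 6570 bytes.

6570 bytes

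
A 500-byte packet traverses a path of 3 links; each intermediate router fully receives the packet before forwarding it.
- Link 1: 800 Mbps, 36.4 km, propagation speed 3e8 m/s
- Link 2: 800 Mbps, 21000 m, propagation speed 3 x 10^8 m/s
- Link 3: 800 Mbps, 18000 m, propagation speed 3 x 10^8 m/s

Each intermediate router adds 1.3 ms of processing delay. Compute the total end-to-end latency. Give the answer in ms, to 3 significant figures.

L = 500 × 8 = 4000 bits.
Transmission delay per hop = L/R = 4000/800000000 = 0.005 ms; 3 hops → 0.015 ms.
Propagation delays (d/s per hop): 0.121333, 0.07, 0.06 ms; sum = 0.251333 ms.
Processing at 2 router(s): 2 × 1.3 ms = 2.6 ms.
End-to-end = 2.87 ms.

2.87 ms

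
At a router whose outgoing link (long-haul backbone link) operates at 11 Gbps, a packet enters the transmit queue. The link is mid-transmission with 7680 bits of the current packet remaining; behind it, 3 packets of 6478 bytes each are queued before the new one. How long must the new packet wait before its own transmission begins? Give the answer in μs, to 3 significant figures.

14.8 μs

Each queued packet: L/R = 51824/11000000000 = 4.71127 μs.
3 queued → 14.1338 μs.
Plus remaining 7680 bits of current packet: 0.698182 μs.
Queuing delay = 14.8 μs.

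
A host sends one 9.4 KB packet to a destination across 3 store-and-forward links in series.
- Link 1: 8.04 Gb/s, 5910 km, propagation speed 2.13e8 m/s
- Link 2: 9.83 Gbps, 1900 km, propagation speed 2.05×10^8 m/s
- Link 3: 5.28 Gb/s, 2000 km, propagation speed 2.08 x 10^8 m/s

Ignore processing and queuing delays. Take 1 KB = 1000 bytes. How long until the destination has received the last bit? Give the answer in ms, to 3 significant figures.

46.7 ms

L = 75200 bits.
Transmission delays (L/R per hop): 0.00935323, 0.00765005, 0.0142424 ms; sum = 0.0312457 ms.
Propagation delays (d/s per hop): 27.7465, 9.26829, 9.61538 ms; sum = 46.6302 ms.
End-to-end = 46.7 ms.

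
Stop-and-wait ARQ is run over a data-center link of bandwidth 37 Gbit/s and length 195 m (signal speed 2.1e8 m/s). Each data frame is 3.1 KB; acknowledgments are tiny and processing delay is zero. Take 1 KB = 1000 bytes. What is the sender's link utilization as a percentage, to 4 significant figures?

t_tx = L/R = 24800/37000000000 = 6.7027e-07 s.
t_prop = 195/210000000 = 9.28571e-07 s; RTT = 1.85714e-06 s.
Cycle = t_tx + RTT = 2.52741e-06 s.
Utilization = t_tx / cycle = 6.7027e-07/2.52741e-06 = 26.52 %.

26.52 %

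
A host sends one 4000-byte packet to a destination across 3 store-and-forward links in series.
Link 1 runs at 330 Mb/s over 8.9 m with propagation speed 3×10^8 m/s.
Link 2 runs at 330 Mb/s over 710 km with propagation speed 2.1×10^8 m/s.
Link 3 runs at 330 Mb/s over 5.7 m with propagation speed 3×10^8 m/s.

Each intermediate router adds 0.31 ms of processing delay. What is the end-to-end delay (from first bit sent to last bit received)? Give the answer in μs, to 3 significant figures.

L = 4000 × 8 = 32000 bits.
Transmission delay per hop = L/R = 32000/330000000 = 96.9697 μs; 3 hops → 290.909 μs.
Propagation delays (d/s per hop): 0.0296667, 3380.95, 0.019 μs; sum = 3381 μs.
Processing at 2 router(s): 2 × 0.31 ms = 620 μs.
End-to-end = 4290 μs.

4290 μs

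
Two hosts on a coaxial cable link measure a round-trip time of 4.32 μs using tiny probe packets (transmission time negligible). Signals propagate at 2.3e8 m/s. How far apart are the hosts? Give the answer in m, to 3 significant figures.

One-way propagation = RTT/2 = 2.16 μs.
d = s × t = 2.3e+08 × 2.16e-06 = 497 m.

497 m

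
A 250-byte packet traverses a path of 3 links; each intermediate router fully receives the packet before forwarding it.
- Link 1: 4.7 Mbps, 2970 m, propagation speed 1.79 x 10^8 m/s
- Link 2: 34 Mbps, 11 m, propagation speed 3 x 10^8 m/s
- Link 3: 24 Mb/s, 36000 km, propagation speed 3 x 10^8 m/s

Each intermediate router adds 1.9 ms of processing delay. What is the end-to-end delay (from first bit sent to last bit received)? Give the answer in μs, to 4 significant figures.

124400 μs

L = 250 × 8 = 2000 bits.
Transmission delays (L/R per hop): 425.532, 58.8235, 83.3333 μs; sum = 567.689 μs.
Propagation delays (d/s per hop): 16.5922, 0.0366667, 120000 μs; sum = 120017 μs.
Processing at 2 router(s): 2 × 1.9 ms = 3800 μs.
End-to-end = 124400 μs.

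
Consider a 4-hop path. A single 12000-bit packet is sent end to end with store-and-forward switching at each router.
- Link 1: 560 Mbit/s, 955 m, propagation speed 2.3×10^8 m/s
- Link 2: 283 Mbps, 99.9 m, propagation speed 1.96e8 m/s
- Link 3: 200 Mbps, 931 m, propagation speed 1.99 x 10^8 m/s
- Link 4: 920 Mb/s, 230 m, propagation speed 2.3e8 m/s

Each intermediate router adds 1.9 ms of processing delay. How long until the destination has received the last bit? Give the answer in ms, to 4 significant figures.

5.847 ms

Transmission delays (L/R per hop): 0.0214286, 0.0424028, 0.06, 0.0130435 ms; sum = 0.136875 ms.
Propagation delays (d/s per hop): 0.00415217, 0.000509694, 0.00467839, 0.001 ms; sum = 0.0103403 ms.
Processing at 3 router(s): 3 × 1.9 ms = 5.7 ms.
End-to-end = 5.847 ms.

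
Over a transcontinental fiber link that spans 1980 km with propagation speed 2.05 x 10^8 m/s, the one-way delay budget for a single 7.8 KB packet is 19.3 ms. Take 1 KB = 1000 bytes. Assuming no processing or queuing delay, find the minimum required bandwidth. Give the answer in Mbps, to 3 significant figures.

L = 62400 bits.
Propagation delay = 1980000 / 2.05e+08 = 9.65854 ms.
Transmission budget = 19.3 − 9.65854 = 9.64146 ms.
R ≥ L / t_tx = 62400 bits / 0.00964146 s = 6.47 Mbps.

6.47 Mbps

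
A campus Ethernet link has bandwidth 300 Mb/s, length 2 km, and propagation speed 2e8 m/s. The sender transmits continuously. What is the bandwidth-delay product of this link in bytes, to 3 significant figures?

375 bytes

Propagation delay = 2000 / 200000000 = 1e-05 s.
BDP = R × t_prop = 300000000 × 1e-05 = 3000 bits.
In bytes: 3000/8 = 375 bytes.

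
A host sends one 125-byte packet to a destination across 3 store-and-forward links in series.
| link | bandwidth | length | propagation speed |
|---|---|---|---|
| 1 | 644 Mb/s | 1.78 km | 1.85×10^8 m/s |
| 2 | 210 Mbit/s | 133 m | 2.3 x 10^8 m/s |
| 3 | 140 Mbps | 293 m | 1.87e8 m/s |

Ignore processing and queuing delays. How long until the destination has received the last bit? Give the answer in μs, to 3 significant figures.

25.2 μs

L = 125 × 8 = 1000 bits.
Transmission delays (L/R per hop): 1.5528, 4.7619, 7.14286 μs; sum = 13.4576 μs.
Propagation delays (d/s per hop): 9.62162, 0.578261, 1.56684 μs; sum = 11.7667 μs.
End-to-end = 25.2 μs.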